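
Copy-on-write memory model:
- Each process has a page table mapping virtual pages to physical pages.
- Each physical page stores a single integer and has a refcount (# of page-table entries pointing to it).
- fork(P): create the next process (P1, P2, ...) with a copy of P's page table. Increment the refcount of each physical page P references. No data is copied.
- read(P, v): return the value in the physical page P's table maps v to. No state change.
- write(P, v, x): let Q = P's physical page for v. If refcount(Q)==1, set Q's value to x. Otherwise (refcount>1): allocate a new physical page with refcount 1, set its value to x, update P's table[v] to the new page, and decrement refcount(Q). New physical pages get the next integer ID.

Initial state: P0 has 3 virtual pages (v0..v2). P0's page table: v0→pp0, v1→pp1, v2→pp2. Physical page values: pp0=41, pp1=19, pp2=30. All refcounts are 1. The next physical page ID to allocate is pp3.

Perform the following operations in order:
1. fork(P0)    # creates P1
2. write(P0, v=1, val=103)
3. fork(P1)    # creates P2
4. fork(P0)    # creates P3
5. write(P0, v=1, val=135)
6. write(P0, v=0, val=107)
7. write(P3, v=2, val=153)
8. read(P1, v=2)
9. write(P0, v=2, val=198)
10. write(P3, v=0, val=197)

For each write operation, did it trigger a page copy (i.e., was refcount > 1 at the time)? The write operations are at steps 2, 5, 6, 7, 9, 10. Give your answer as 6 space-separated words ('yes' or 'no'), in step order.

Op 1: fork(P0) -> P1. 3 ppages; refcounts: pp0:2 pp1:2 pp2:2
Op 2: write(P0, v1, 103). refcount(pp1)=2>1 -> COPY to pp3. 4 ppages; refcounts: pp0:2 pp1:1 pp2:2 pp3:1
Op 3: fork(P1) -> P2. 4 ppages; refcounts: pp0:3 pp1:2 pp2:3 pp3:1
Op 4: fork(P0) -> P3. 4 ppages; refcounts: pp0:4 pp1:2 pp2:4 pp3:2
Op 5: write(P0, v1, 135). refcount(pp3)=2>1 -> COPY to pp4. 5 ppages; refcounts: pp0:4 pp1:2 pp2:4 pp3:1 pp4:1
Op 6: write(P0, v0, 107). refcount(pp0)=4>1 -> COPY to pp5. 6 ppages; refcounts: pp0:3 pp1:2 pp2:4 pp3:1 pp4:1 pp5:1
Op 7: write(P3, v2, 153). refcount(pp2)=4>1 -> COPY to pp6. 7 ppages; refcounts: pp0:3 pp1:2 pp2:3 pp3:1 pp4:1 pp5:1 pp6:1
Op 8: read(P1, v2) -> 30. No state change.
Op 9: write(P0, v2, 198). refcount(pp2)=3>1 -> COPY to pp7. 8 ppages; refcounts: pp0:3 pp1:2 pp2:2 pp3:1 pp4:1 pp5:1 pp6:1 pp7:1
Op 10: write(P3, v0, 197). refcount(pp0)=3>1 -> COPY to pp8. 9 ppages; refcounts: pp0:2 pp1:2 pp2:2 pp3:1 pp4:1 pp5:1 pp6:1 pp7:1 pp8:1

yes yes yes yes yes yes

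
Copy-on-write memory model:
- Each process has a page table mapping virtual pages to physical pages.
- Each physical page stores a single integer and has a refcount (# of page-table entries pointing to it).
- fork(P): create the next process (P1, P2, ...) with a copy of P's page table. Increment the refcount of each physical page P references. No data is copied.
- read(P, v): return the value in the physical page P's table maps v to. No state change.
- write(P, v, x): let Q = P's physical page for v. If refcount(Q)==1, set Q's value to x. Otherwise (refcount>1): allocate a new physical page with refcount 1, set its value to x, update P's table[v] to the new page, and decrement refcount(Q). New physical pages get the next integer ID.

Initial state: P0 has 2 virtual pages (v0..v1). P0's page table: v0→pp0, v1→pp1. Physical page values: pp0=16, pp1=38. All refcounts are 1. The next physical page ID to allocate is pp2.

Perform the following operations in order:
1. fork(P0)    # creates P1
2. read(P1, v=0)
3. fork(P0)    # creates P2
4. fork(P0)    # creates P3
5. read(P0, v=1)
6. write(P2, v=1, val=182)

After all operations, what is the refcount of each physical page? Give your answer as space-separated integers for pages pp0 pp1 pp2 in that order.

Answer: 4 3 1

Derivation:
Op 1: fork(P0) -> P1. 2 ppages; refcounts: pp0:2 pp1:2
Op 2: read(P1, v0) -> 16. No state change.
Op 3: fork(P0) -> P2. 2 ppages; refcounts: pp0:3 pp1:3
Op 4: fork(P0) -> P3. 2 ppages; refcounts: pp0:4 pp1:4
Op 5: read(P0, v1) -> 38. No state change.
Op 6: write(P2, v1, 182). refcount(pp1)=4>1 -> COPY to pp2. 3 ppages; refcounts: pp0:4 pp1:3 pp2:1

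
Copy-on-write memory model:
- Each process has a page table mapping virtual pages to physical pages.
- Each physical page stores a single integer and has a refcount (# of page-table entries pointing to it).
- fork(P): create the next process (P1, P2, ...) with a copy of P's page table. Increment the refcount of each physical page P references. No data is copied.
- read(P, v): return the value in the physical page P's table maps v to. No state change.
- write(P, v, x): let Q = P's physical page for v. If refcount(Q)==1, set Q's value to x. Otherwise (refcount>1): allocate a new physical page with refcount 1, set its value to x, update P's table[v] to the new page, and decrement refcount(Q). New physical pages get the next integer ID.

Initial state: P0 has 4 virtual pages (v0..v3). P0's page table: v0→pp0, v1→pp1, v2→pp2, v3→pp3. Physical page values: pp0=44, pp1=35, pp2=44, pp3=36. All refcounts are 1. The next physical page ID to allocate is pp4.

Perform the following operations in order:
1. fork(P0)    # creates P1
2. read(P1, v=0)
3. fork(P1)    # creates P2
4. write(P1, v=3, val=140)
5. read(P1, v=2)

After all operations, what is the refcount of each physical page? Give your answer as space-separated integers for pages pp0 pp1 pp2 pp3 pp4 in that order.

Answer: 3 3 3 2 1

Derivation:
Op 1: fork(P0) -> P1. 4 ppages; refcounts: pp0:2 pp1:2 pp2:2 pp3:2
Op 2: read(P1, v0) -> 44. No state change.
Op 3: fork(P1) -> P2. 4 ppages; refcounts: pp0:3 pp1:3 pp2:3 pp3:3
Op 4: write(P1, v3, 140). refcount(pp3)=3>1 -> COPY to pp4. 5 ppages; refcounts: pp0:3 pp1:3 pp2:3 pp3:2 pp4:1
Op 5: read(P1, v2) -> 44. No state change.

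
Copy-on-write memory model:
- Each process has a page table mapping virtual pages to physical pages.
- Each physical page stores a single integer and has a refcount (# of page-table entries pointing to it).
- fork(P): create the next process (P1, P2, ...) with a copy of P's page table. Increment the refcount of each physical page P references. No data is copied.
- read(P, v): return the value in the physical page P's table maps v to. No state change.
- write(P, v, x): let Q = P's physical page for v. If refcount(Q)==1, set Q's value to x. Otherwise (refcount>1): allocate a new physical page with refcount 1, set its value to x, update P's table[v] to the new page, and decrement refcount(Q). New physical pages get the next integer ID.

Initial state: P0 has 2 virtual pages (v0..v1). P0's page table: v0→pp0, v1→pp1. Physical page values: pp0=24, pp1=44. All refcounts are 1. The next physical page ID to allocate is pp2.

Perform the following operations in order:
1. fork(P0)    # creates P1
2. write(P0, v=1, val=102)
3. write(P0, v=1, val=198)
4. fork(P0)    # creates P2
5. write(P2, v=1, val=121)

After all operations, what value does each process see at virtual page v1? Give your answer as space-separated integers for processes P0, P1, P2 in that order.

Answer: 198 44 121

Derivation:
Op 1: fork(P0) -> P1. 2 ppages; refcounts: pp0:2 pp1:2
Op 2: write(P0, v1, 102). refcount(pp1)=2>1 -> COPY to pp2. 3 ppages; refcounts: pp0:2 pp1:1 pp2:1
Op 3: write(P0, v1, 198). refcount(pp2)=1 -> write in place. 3 ppages; refcounts: pp0:2 pp1:1 pp2:1
Op 4: fork(P0) -> P2. 3 ppages; refcounts: pp0:3 pp1:1 pp2:2
Op 5: write(P2, v1, 121). refcount(pp2)=2>1 -> COPY to pp3. 4 ppages; refcounts: pp0:3 pp1:1 pp2:1 pp3:1
P0: v1 -> pp2 = 198
P1: v1 -> pp1 = 44
P2: v1 -> pp3 = 121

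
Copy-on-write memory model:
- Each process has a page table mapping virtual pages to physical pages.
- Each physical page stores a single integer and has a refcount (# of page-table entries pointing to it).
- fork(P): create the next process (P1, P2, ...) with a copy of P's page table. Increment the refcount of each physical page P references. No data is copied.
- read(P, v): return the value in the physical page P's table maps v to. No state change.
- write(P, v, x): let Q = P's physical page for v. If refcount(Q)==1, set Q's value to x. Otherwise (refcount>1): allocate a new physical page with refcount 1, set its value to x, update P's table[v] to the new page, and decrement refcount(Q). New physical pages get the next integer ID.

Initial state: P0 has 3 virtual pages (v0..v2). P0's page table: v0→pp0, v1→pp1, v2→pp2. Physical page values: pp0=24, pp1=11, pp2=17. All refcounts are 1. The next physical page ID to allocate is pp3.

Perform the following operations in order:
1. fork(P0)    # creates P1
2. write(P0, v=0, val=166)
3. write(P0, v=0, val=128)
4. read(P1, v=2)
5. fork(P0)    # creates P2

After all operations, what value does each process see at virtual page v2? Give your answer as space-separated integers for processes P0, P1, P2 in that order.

Op 1: fork(P0) -> P1. 3 ppages; refcounts: pp0:2 pp1:2 pp2:2
Op 2: write(P0, v0, 166). refcount(pp0)=2>1 -> COPY to pp3. 4 ppages; refcounts: pp0:1 pp1:2 pp2:2 pp3:1
Op 3: write(P0, v0, 128). refcount(pp3)=1 -> write in place. 4 ppages; refcounts: pp0:1 pp1:2 pp2:2 pp3:1
Op 4: read(P1, v2) -> 17. No state change.
Op 5: fork(P0) -> P2. 4 ppages; refcounts: pp0:1 pp1:3 pp2:3 pp3:2
P0: v2 -> pp2 = 17
P1: v2 -> pp2 = 17
P2: v2 -> pp2 = 17

Answer: 17 17 17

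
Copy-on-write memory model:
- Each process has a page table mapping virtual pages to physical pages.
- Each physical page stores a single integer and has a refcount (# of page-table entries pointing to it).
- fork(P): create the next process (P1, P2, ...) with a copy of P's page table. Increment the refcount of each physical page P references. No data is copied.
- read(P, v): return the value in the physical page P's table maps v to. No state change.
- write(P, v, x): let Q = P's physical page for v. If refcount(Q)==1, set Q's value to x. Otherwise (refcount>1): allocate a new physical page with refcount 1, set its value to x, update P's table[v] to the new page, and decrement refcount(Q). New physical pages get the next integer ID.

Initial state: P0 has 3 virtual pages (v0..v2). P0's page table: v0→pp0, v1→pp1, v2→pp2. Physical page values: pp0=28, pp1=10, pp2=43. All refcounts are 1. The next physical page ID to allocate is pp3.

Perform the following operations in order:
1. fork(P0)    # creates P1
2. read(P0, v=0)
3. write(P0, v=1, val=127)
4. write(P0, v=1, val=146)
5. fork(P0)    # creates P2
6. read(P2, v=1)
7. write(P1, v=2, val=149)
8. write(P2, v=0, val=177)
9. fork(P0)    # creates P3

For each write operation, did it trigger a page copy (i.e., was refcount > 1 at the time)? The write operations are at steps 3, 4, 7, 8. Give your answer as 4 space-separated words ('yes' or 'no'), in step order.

Op 1: fork(P0) -> P1. 3 ppages; refcounts: pp0:2 pp1:2 pp2:2
Op 2: read(P0, v0) -> 28. No state change.
Op 3: write(P0, v1, 127). refcount(pp1)=2>1 -> COPY to pp3. 4 ppages; refcounts: pp0:2 pp1:1 pp2:2 pp3:1
Op 4: write(P0, v1, 146). refcount(pp3)=1 -> write in place. 4 ppages; refcounts: pp0:2 pp1:1 pp2:2 pp3:1
Op 5: fork(P0) -> P2. 4 ppages; refcounts: pp0:3 pp1:1 pp2:3 pp3:2
Op 6: read(P2, v1) -> 146. No state change.
Op 7: write(P1, v2, 149). refcount(pp2)=3>1 -> COPY to pp4. 5 ppages; refcounts: pp0:3 pp1:1 pp2:2 pp3:2 pp4:1
Op 8: write(P2, v0, 177). refcount(pp0)=3>1 -> COPY to pp5. 6 ppages; refcounts: pp0:2 pp1:1 pp2:2 pp3:2 pp4:1 pp5:1
Op 9: fork(P0) -> P3. 6 ppages; refcounts: pp0:3 pp1:1 pp2:3 pp3:3 pp4:1 pp5:1

yes no yes yes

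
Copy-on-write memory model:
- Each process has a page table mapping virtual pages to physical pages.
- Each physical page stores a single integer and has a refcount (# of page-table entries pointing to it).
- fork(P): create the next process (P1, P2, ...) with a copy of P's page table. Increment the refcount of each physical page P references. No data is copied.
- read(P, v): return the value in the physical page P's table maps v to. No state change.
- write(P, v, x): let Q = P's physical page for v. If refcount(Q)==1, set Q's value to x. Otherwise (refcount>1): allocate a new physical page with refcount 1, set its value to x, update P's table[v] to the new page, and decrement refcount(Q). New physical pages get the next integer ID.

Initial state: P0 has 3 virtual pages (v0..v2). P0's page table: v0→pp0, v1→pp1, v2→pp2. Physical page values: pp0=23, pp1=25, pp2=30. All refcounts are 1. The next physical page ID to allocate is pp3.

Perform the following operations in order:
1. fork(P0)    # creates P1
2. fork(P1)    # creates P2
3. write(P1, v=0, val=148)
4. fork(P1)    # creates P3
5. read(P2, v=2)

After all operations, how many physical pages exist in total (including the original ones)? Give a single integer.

Answer: 4

Derivation:
Op 1: fork(P0) -> P1. 3 ppages; refcounts: pp0:2 pp1:2 pp2:2
Op 2: fork(P1) -> P2. 3 ppages; refcounts: pp0:3 pp1:3 pp2:3
Op 3: write(P1, v0, 148). refcount(pp0)=3>1 -> COPY to pp3. 4 ppages; refcounts: pp0:2 pp1:3 pp2:3 pp3:1
Op 4: fork(P1) -> P3. 4 ppages; refcounts: pp0:2 pp1:4 pp2:4 pp3:2
Op 5: read(P2, v2) -> 30. No state change.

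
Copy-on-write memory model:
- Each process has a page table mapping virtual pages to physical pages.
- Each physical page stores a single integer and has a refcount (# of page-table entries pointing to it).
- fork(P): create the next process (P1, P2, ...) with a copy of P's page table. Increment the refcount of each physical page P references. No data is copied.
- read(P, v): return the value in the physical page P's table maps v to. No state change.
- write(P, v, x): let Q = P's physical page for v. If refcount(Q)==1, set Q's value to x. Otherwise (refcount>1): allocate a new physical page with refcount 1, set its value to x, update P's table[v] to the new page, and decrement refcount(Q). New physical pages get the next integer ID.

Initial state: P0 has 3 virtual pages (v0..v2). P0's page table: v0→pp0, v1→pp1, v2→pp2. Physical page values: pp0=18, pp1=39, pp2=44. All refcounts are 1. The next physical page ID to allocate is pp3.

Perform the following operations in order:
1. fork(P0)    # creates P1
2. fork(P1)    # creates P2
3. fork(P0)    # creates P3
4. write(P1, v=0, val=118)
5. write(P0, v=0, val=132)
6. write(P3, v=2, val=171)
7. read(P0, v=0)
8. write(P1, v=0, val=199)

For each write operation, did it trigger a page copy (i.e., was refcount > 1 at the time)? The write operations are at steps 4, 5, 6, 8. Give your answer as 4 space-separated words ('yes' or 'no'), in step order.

Op 1: fork(P0) -> P1. 3 ppages; refcounts: pp0:2 pp1:2 pp2:2
Op 2: fork(P1) -> P2. 3 ppages; refcounts: pp0:3 pp1:3 pp2:3
Op 3: fork(P0) -> P3. 3 ppages; refcounts: pp0:4 pp1:4 pp2:4
Op 4: write(P1, v0, 118). refcount(pp0)=4>1 -> COPY to pp3. 4 ppages; refcounts: pp0:3 pp1:4 pp2:4 pp3:1
Op 5: write(P0, v0, 132). refcount(pp0)=3>1 -> COPY to pp4. 5 ppages; refcounts: pp0:2 pp1:4 pp2:4 pp3:1 pp4:1
Op 6: write(P3, v2, 171). refcount(pp2)=4>1 -> COPY to pp5. 6 ppages; refcounts: pp0:2 pp1:4 pp2:3 pp3:1 pp4:1 pp5:1
Op 7: read(P0, v0) -> 132. No state change.
Op 8: write(P1, v0, 199). refcount(pp3)=1 -> write in place. 6 ppages; refcounts: pp0:2 pp1:4 pp2:3 pp3:1 pp4:1 pp5:1

yes yes yes no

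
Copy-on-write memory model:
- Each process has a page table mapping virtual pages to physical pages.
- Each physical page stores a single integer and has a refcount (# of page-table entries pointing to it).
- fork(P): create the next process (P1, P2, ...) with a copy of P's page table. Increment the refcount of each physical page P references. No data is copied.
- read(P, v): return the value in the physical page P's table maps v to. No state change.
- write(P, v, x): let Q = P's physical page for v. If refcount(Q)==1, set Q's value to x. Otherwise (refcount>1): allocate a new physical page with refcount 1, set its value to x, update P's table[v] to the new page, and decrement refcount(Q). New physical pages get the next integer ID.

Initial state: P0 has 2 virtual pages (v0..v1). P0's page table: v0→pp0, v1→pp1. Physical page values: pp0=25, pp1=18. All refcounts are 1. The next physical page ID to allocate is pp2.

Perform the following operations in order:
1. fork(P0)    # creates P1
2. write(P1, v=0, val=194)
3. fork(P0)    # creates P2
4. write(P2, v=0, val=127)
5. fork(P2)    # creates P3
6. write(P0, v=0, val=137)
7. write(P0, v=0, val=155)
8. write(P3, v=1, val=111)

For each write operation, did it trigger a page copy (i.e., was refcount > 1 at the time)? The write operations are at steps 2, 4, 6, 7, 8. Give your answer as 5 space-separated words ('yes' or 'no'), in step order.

Op 1: fork(P0) -> P1. 2 ppages; refcounts: pp0:2 pp1:2
Op 2: write(P1, v0, 194). refcount(pp0)=2>1 -> COPY to pp2. 3 ppages; refcounts: pp0:1 pp1:2 pp2:1
Op 3: fork(P0) -> P2. 3 ppages; refcounts: pp0:2 pp1:3 pp2:1
Op 4: write(P2, v0, 127). refcount(pp0)=2>1 -> COPY to pp3. 4 ppages; refcounts: pp0:1 pp1:3 pp2:1 pp3:1
Op 5: fork(P2) -> P3. 4 ppages; refcounts: pp0:1 pp1:4 pp2:1 pp3:2
Op 6: write(P0, v0, 137). refcount(pp0)=1 -> write in place. 4 ppages; refcounts: pp0:1 pp1:4 pp2:1 pp3:2
Op 7: write(P0, v0, 155). refcount(pp0)=1 -> write in place. 4 ppages; refcounts: pp0:1 pp1:4 pp2:1 pp3:2
Op 8: write(P3, v1, 111). refcount(pp1)=4>1 -> COPY to pp4. 5 ppages; refcounts: pp0:1 pp1:3 pp2:1 pp3:2 pp4:1

yes yes no no yes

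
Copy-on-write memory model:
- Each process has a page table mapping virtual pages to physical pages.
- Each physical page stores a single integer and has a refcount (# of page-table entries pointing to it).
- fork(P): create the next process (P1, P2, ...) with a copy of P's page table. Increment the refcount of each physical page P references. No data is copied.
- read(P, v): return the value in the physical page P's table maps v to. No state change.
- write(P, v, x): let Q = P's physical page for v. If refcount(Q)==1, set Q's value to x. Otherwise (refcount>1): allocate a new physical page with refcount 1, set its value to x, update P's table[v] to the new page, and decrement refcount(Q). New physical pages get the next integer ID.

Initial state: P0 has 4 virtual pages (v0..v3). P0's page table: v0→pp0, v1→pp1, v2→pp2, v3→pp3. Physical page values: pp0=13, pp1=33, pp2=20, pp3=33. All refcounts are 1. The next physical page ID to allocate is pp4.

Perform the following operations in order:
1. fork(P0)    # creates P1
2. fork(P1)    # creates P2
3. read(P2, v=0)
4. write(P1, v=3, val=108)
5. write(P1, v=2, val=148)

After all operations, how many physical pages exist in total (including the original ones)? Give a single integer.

Answer: 6

Derivation:
Op 1: fork(P0) -> P1. 4 ppages; refcounts: pp0:2 pp1:2 pp2:2 pp3:2
Op 2: fork(P1) -> P2. 4 ppages; refcounts: pp0:3 pp1:3 pp2:3 pp3:3
Op 3: read(P2, v0) -> 13. No state change.
Op 4: write(P1, v3, 108). refcount(pp3)=3>1 -> COPY to pp4. 5 ppages; refcounts: pp0:3 pp1:3 pp2:3 pp3:2 pp4:1
Op 5: write(P1, v2, 148). refcount(pp2)=3>1 -> COPY to pp5. 6 ppages; refcounts: pp0:3 pp1:3 pp2:2 pp3:2 pp4:1 pp5:1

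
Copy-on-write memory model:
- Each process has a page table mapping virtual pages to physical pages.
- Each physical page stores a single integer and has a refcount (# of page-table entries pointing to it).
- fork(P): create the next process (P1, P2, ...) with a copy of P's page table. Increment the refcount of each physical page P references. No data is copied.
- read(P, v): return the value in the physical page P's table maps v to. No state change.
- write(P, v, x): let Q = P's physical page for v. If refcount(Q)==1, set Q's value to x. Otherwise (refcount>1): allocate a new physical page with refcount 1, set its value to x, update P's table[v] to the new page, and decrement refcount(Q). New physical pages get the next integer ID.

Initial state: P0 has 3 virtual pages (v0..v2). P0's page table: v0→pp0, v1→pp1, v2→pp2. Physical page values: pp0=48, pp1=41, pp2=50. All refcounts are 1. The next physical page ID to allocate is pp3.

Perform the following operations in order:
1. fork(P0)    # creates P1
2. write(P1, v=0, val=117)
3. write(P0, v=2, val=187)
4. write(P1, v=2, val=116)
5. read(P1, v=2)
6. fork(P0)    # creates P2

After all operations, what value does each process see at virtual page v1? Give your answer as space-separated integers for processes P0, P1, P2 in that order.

Op 1: fork(P0) -> P1. 3 ppages; refcounts: pp0:2 pp1:2 pp2:2
Op 2: write(P1, v0, 117). refcount(pp0)=2>1 -> COPY to pp3. 4 ppages; refcounts: pp0:1 pp1:2 pp2:2 pp3:1
Op 3: write(P0, v2, 187). refcount(pp2)=2>1 -> COPY to pp4. 5 ppages; refcounts: pp0:1 pp1:2 pp2:1 pp3:1 pp4:1
Op 4: write(P1, v2, 116). refcount(pp2)=1 -> write in place. 5 ppages; refcounts: pp0:1 pp1:2 pp2:1 pp3:1 pp4:1
Op 5: read(P1, v2) -> 116. No state change.
Op 6: fork(P0) -> P2. 5 ppages; refcounts: pp0:2 pp1:3 pp2:1 pp3:1 pp4:2
P0: v1 -> pp1 = 41
P1: v1 -> pp1 = 41
P2: v1 -> pp1 = 41

Answer: 41 41 41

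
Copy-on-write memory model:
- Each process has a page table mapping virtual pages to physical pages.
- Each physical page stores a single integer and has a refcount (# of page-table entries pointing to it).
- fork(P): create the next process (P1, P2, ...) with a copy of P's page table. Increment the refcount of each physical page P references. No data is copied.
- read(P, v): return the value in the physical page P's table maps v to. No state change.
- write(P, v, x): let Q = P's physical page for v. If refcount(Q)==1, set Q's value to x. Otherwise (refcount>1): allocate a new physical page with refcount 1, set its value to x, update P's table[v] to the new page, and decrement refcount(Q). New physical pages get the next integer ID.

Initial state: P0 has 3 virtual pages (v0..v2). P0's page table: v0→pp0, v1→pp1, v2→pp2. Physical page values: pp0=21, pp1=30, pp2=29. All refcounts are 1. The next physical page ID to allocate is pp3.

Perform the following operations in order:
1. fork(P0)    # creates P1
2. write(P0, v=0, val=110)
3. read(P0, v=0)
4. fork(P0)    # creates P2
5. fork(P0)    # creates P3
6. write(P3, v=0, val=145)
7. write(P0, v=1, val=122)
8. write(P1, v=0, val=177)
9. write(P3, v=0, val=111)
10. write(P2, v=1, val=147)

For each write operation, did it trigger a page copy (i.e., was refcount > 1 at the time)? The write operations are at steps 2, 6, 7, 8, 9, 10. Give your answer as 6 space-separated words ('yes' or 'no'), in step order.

Op 1: fork(P0) -> P1. 3 ppages; refcounts: pp0:2 pp1:2 pp2:2
Op 2: write(P0, v0, 110). refcount(pp0)=2>1 -> COPY to pp3. 4 ppages; refcounts: pp0:1 pp1:2 pp2:2 pp3:1
Op 3: read(P0, v0) -> 110. No state change.
Op 4: fork(P0) -> P2. 4 ppages; refcounts: pp0:1 pp1:3 pp2:3 pp3:2
Op 5: fork(P0) -> P3. 4 ppages; refcounts: pp0:1 pp1:4 pp2:4 pp3:3
Op 6: write(P3, v0, 145). refcount(pp3)=3>1 -> COPY to pp4. 5 ppages; refcounts: pp0:1 pp1:4 pp2:4 pp3:2 pp4:1
Op 7: write(P0, v1, 122). refcount(pp1)=4>1 -> COPY to pp5. 6 ppages; refcounts: pp0:1 pp1:3 pp2:4 pp3:2 pp4:1 pp5:1
Op 8: write(P1, v0, 177). refcount(pp0)=1 -> write in place. 6 ppages; refcounts: pp0:1 pp1:3 pp2:4 pp3:2 pp4:1 pp5:1
Op 9: write(P3, v0, 111). refcount(pp4)=1 -> write in place. 6 ppages; refcounts: pp0:1 pp1:3 pp2:4 pp3:2 pp4:1 pp5:1
Op 10: write(P2, v1, 147). refcount(pp1)=3>1 -> COPY to pp6. 7 ppages; refcounts: pp0:1 pp1:2 pp2:4 pp3:2 pp4:1 pp5:1 pp6:1

yes yes yes no no yes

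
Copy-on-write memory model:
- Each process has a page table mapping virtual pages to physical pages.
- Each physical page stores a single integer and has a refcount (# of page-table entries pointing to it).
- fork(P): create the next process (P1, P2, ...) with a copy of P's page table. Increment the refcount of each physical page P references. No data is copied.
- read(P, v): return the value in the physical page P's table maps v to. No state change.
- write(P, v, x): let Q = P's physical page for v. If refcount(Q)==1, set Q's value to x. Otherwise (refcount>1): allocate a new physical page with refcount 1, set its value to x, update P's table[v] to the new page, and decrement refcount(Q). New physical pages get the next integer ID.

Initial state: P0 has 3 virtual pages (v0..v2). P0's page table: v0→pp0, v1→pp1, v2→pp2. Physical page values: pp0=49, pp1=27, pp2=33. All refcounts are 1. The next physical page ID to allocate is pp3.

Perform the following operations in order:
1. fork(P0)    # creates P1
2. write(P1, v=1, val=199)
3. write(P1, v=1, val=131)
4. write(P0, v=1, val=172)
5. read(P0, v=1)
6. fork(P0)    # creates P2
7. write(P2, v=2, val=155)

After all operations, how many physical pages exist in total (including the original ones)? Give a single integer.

Op 1: fork(P0) -> P1. 3 ppages; refcounts: pp0:2 pp1:2 pp2:2
Op 2: write(P1, v1, 199). refcount(pp1)=2>1 -> COPY to pp3. 4 ppages; refcounts: pp0:2 pp1:1 pp2:2 pp3:1
Op 3: write(P1, v1, 131). refcount(pp3)=1 -> write in place. 4 ppages; refcounts: pp0:2 pp1:1 pp2:2 pp3:1
Op 4: write(P0, v1, 172). refcount(pp1)=1 -> write in place. 4 ppages; refcounts: pp0:2 pp1:1 pp2:2 pp3:1
Op 5: read(P0, v1) -> 172. No state change.
Op 6: fork(P0) -> P2. 4 ppages; refcounts: pp0:3 pp1:2 pp2:3 pp3:1
Op 7: write(P2, v2, 155). refcount(pp2)=3>1 -> COPY to pp4. 5 ppages; refcounts: pp0:3 pp1:2 pp2:2 pp3:1 pp4:1

Answer: 5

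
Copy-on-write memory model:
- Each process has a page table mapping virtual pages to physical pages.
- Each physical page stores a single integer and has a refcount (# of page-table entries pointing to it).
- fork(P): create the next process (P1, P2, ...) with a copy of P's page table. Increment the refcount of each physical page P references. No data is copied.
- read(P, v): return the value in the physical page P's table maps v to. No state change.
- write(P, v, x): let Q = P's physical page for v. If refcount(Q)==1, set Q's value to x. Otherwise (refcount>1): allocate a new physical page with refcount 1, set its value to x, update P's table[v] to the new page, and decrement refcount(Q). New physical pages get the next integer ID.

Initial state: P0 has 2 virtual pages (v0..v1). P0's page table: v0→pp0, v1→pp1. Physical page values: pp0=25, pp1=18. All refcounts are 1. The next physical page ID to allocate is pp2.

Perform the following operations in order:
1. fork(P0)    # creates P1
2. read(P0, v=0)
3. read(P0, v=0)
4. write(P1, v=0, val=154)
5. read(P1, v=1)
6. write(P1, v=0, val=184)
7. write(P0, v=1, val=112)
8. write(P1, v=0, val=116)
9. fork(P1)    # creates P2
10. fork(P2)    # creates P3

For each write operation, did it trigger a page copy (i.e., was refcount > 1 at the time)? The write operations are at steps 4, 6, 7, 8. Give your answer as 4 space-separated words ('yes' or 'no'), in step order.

Op 1: fork(P0) -> P1. 2 ppages; refcounts: pp0:2 pp1:2
Op 2: read(P0, v0) -> 25. No state change.
Op 3: read(P0, v0) -> 25. No state change.
Op 4: write(P1, v0, 154). refcount(pp0)=2>1 -> COPY to pp2. 3 ppages; refcounts: pp0:1 pp1:2 pp2:1
Op 5: read(P1, v1) -> 18. No state change.
Op 6: write(P1, v0, 184). refcount(pp2)=1 -> write in place. 3 ppages; refcounts: pp0:1 pp1:2 pp2:1
Op 7: write(P0, v1, 112). refcount(pp1)=2>1 -> COPY to pp3. 4 ppages; refcounts: pp0:1 pp1:1 pp2:1 pp3:1
Op 8: write(P1, v0, 116). refcount(pp2)=1 -> write in place. 4 ppages; refcounts: pp0:1 pp1:1 pp2:1 pp3:1
Op 9: fork(P1) -> P2. 4 ppages; refcounts: pp0:1 pp1:2 pp2:2 pp3:1
Op 10: fork(P2) -> P3. 4 ppages; refcounts: pp0:1 pp1:3 pp2:3 pp3:1

yes no yes no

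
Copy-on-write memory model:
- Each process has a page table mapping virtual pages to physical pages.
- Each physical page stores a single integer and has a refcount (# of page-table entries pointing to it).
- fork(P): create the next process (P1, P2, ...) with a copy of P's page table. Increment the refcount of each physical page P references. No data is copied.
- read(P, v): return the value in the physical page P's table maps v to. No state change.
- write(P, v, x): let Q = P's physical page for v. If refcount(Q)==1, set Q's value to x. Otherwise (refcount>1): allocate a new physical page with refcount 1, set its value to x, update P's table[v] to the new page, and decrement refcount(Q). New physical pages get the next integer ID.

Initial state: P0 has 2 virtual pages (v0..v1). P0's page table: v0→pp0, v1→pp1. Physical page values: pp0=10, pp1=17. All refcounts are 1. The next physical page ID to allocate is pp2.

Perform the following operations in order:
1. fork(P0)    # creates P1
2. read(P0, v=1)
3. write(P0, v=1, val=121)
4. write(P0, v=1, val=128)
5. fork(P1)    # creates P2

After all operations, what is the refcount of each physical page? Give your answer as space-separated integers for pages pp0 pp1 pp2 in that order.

Answer: 3 2 1

Derivation:
Op 1: fork(P0) -> P1. 2 ppages; refcounts: pp0:2 pp1:2
Op 2: read(P0, v1) -> 17. No state change.
Op 3: write(P0, v1, 121). refcount(pp1)=2>1 -> COPY to pp2. 3 ppages; refcounts: pp0:2 pp1:1 pp2:1
Op 4: write(P0, v1, 128). refcount(pp2)=1 -> write in place. 3 ppages; refcounts: pp0:2 pp1:1 pp2:1
Op 5: fork(P1) -> P2. 3 ppages; refcounts: pp0:3 pp1:2 pp2:1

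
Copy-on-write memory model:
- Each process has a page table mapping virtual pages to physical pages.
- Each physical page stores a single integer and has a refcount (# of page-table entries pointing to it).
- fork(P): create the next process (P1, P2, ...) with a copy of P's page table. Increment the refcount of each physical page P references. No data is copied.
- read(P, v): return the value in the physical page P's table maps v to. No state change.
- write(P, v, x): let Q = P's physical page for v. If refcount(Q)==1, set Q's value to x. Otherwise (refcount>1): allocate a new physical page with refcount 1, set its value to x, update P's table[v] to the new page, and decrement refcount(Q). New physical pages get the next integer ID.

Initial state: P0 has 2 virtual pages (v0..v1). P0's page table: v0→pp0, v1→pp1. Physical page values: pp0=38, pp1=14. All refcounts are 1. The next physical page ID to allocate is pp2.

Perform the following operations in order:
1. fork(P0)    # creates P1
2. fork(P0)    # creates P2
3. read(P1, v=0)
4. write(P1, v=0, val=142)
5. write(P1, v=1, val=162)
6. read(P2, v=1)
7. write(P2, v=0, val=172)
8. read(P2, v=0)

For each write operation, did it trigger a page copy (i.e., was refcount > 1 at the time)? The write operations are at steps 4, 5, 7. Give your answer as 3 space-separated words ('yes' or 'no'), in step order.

Op 1: fork(P0) -> P1. 2 ppages; refcounts: pp0:2 pp1:2
Op 2: fork(P0) -> P2. 2 ppages; refcounts: pp0:3 pp1:3
Op 3: read(P1, v0) -> 38. No state change.
Op 4: write(P1, v0, 142). refcount(pp0)=3>1 -> COPY to pp2. 3 ppages; refcounts: pp0:2 pp1:3 pp2:1
Op 5: write(P1, v1, 162). refcount(pp1)=3>1 -> COPY to pp3. 4 ppages; refcounts: pp0:2 pp1:2 pp2:1 pp3:1
Op 6: read(P2, v1) -> 14. No state change.
Op 7: write(P2, v0, 172). refcount(pp0)=2>1 -> COPY to pp4. 5 ppages; refcounts: pp0:1 pp1:2 pp2:1 pp3:1 pp4:1
Op 8: read(P2, v0) -> 172. No state change.

yes yes yes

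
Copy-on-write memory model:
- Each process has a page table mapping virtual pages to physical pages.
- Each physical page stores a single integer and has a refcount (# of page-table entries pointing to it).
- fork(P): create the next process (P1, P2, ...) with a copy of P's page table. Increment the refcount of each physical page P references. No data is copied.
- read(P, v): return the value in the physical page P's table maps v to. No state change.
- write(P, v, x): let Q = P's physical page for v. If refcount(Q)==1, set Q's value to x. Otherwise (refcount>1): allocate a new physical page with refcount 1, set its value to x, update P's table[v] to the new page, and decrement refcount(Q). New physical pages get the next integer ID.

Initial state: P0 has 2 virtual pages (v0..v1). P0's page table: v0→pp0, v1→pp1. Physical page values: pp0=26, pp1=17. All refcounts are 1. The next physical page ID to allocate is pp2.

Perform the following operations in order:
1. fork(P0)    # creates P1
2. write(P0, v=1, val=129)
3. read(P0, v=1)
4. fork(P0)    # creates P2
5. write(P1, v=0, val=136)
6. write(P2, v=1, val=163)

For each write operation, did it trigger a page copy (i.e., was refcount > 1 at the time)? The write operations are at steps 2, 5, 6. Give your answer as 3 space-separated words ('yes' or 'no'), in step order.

Op 1: fork(P0) -> P1. 2 ppages; refcounts: pp0:2 pp1:2
Op 2: write(P0, v1, 129). refcount(pp1)=2>1 -> COPY to pp2. 3 ppages; refcounts: pp0:2 pp1:1 pp2:1
Op 3: read(P0, v1) -> 129. No state change.
Op 4: fork(P0) -> P2. 3 ppages; refcounts: pp0:3 pp1:1 pp2:2
Op 5: write(P1, v0, 136). refcount(pp0)=3>1 -> COPY to pp3. 4 ppages; refcounts: pp0:2 pp1:1 pp2:2 pp3:1
Op 6: write(P2, v1, 163). refcount(pp2)=2>1 -> COPY to pp4. 5 ppages; refcounts: pp0:2 pp1:1 pp2:1 pp3:1 pp4:1

yes yes yes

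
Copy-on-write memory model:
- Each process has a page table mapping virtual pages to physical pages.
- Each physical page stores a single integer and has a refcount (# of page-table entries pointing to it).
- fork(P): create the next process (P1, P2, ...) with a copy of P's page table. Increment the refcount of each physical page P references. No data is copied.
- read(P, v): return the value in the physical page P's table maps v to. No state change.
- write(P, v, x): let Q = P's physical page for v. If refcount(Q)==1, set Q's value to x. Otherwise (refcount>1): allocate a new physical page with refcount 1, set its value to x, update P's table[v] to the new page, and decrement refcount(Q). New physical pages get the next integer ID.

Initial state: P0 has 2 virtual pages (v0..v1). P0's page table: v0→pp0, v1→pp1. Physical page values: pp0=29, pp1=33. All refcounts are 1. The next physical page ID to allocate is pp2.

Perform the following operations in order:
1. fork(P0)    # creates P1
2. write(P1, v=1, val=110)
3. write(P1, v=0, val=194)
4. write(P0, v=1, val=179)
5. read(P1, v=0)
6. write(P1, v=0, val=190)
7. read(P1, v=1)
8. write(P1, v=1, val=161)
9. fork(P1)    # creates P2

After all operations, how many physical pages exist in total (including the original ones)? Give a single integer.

Op 1: fork(P0) -> P1. 2 ppages; refcounts: pp0:2 pp1:2
Op 2: write(P1, v1, 110). refcount(pp1)=2>1 -> COPY to pp2. 3 ppages; refcounts: pp0:2 pp1:1 pp2:1
Op 3: write(P1, v0, 194). refcount(pp0)=2>1 -> COPY to pp3. 4 ppages; refcounts: pp0:1 pp1:1 pp2:1 pp3:1
Op 4: write(P0, v1, 179). refcount(pp1)=1 -> write in place. 4 ppages; refcounts: pp0:1 pp1:1 pp2:1 pp3:1
Op 5: read(P1, v0) -> 194. No state change.
Op 6: write(P1, v0, 190). refcount(pp3)=1 -> write in place. 4 ppages; refcounts: pp0:1 pp1:1 pp2:1 pp3:1
Op 7: read(P1, v1) -> 110. No state change.
Op 8: write(P1, v1, 161). refcount(pp2)=1 -> write in place. 4 ppages; refcounts: pp0:1 pp1:1 pp2:1 pp3:1
Op 9: fork(P1) -> P2. 4 ppages; refcounts: pp0:1 pp1:1 pp2:2 pp3:2

Answer: 4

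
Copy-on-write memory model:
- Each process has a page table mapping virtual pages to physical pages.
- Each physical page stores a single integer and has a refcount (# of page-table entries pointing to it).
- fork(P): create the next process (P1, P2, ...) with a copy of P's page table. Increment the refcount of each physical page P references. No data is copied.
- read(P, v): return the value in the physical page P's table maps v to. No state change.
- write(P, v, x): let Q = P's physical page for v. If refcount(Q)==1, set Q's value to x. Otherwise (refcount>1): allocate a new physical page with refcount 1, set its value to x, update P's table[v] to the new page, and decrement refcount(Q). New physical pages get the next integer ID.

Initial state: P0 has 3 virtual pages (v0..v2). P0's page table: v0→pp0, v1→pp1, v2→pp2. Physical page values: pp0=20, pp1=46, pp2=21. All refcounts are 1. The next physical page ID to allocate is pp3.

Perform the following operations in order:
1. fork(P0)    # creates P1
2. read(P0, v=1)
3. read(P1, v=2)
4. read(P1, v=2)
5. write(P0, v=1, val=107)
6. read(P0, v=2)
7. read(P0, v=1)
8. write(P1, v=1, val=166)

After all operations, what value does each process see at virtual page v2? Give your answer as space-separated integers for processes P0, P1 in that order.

Op 1: fork(P0) -> P1. 3 ppages; refcounts: pp0:2 pp1:2 pp2:2
Op 2: read(P0, v1) -> 46. No state change.
Op 3: read(P1, v2) -> 21. No state change.
Op 4: read(P1, v2) -> 21. No state change.
Op 5: write(P0, v1, 107). refcount(pp1)=2>1 -> COPY to pp3. 4 ppages; refcounts: pp0:2 pp1:1 pp2:2 pp3:1
Op 6: read(P0, v2) -> 21. No state change.
Op 7: read(P0, v1) -> 107. No state change.
Op 8: write(P1, v1, 166). refcount(pp1)=1 -> write in place. 4 ppages; refcounts: pp0:2 pp1:1 pp2:2 pp3:1
P0: v2 -> pp2 = 21
P1: v2 -> pp2 = 21

Answer: 21 21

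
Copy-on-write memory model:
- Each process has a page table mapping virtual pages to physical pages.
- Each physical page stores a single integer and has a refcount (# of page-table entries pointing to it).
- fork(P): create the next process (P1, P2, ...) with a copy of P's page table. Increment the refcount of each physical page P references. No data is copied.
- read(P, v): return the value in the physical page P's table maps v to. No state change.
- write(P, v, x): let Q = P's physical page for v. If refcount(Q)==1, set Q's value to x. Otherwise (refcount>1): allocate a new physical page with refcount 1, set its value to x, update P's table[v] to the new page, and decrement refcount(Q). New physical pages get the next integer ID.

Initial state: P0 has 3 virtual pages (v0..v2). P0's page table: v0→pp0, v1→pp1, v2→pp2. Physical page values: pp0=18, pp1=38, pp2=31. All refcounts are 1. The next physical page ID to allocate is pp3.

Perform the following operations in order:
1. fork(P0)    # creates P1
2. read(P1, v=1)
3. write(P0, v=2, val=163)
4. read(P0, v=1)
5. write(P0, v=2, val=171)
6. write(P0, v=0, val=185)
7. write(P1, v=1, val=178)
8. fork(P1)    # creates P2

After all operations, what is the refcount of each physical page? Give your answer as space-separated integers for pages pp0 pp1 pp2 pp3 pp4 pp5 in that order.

Op 1: fork(P0) -> P1. 3 ppages; refcounts: pp0:2 pp1:2 pp2:2
Op 2: read(P1, v1) -> 38. No state change.
Op 3: write(P0, v2, 163). refcount(pp2)=2>1 -> COPY to pp3. 4 ppages; refcounts: pp0:2 pp1:2 pp2:1 pp3:1
Op 4: read(P0, v1) -> 38. No state change.
Op 5: write(P0, v2, 171). refcount(pp3)=1 -> write in place. 4 ppages; refcounts: pp0:2 pp1:2 pp2:1 pp3:1
Op 6: write(P0, v0, 185). refcount(pp0)=2>1 -> COPY to pp4. 5 ppages; refcounts: pp0:1 pp1:2 pp2:1 pp3:1 pp4:1
Op 7: write(P1, v1, 178). refcount(pp1)=2>1 -> COPY to pp5. 6 ppages; refcounts: pp0:1 pp1:1 pp2:1 pp3:1 pp4:1 pp5:1
Op 8: fork(P1) -> P2. 6 ppages; refcounts: pp0:2 pp1:1 pp2:2 pp3:1 pp4:1 pp5:2

Answer: 2 1 2 1 1 2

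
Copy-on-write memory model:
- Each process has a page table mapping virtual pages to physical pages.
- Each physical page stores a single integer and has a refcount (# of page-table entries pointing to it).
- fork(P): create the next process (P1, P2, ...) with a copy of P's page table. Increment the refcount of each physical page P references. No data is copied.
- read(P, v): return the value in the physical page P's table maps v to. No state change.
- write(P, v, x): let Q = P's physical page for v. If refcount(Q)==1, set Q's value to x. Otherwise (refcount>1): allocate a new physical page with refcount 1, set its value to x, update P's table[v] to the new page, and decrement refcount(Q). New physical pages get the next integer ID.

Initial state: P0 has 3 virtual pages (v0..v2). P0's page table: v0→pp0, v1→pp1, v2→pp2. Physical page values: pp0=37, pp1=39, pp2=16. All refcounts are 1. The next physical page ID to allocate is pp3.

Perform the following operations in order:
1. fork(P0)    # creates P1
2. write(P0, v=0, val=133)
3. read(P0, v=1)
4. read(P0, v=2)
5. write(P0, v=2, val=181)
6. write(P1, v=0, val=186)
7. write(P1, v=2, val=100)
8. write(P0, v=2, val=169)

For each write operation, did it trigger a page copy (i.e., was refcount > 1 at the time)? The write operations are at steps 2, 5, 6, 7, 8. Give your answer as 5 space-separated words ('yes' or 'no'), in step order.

Op 1: fork(P0) -> P1. 3 ppages; refcounts: pp0:2 pp1:2 pp2:2
Op 2: write(P0, v0, 133). refcount(pp0)=2>1 -> COPY to pp3. 4 ppages; refcounts: pp0:1 pp1:2 pp2:2 pp3:1
Op 3: read(P0, v1) -> 39. No state change.
Op 4: read(P0, v2) -> 16. No state change.
Op 5: write(P0, v2, 181). refcount(pp2)=2>1 -> COPY to pp4. 5 ppages; refcounts: pp0:1 pp1:2 pp2:1 pp3:1 pp4:1
Op 6: write(P1, v0, 186). refcount(pp0)=1 -> write in place. 5 ppages; refcounts: pp0:1 pp1:2 pp2:1 pp3:1 pp4:1
Op 7: write(P1, v2, 100). refcount(pp2)=1 -> write in place. 5 ppages; refcounts: pp0:1 pp1:2 pp2:1 pp3:1 pp4:1
Op 8: write(P0, v2, 169). refcount(pp4)=1 -> write in place. 5 ppages; refcounts: pp0:1 pp1:2 pp2:1 pp3:1 pp4:1

yes yes no no no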